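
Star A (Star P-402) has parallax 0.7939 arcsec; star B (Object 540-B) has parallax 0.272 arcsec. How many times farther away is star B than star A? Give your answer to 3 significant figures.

2.92

Since d = 1/p, d_B/d_A = p_A/p_B.
= 0.7939 / 0.272 = 2.9188.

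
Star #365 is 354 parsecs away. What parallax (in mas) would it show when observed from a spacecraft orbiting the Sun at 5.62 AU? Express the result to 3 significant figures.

15.9 mas

p (arcsec) = B (AU) / d (pc).
p = 5.62 / 354 = 0.015876 arcsec = 15.876 mas.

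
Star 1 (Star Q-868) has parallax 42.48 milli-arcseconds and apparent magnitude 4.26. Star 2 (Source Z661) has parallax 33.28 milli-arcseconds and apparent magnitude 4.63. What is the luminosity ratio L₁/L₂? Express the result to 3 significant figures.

L₁/L₂ = 0.863

d₁ = 1/p₁ = 1/0.04248″ = 23.54 pc; d₂ = 1/p₂ = 1/0.03328″ = 30.048 pc.
M₁ = m₁ − 5 log₁₀ d₁ + 5 = 4.26 − 6.8590 + 5 = 2.4010.
M₂ = 4.63 − 7.3891 + 5 = 2.2409.
L₁/L₂ = 10^(0.4(M₂ − M₁)) = 10^(0.4 × (-0.1601)) = 10^(-0.06404) = 0.8629.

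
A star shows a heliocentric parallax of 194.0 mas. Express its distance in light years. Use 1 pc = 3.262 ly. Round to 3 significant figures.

16.8 light years

p = 194.0 mas = 0.1940 arcsec.
d = 1/p = 1/0.1940 = 5.1546 pc.
In light-years: 5.1546 × 3.262 = 16.814 ly.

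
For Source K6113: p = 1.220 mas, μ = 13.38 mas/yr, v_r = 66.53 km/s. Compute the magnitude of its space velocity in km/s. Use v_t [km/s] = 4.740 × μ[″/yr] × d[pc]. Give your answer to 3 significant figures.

84.4 km/s

d = 1/p = 1/0.001220″ = 819.67 pc.
μ = 13.38 mas/yr = 0.01338 ″/yr.
v_t = 4.740 μ d = 4.740 × 0.01338 × 819.67 = 51.984 km/s.
v = √(v_r² + v_t²) = √(66.53² + 51.984²) = √7128.58 = 84.431 km/s.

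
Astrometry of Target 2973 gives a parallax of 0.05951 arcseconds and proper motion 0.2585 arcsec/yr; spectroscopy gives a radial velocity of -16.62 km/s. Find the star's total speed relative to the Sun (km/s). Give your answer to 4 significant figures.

d = 1/p = 1/0.05951″ = 16.804 pc.
v_t = 4.740 μ d = 4.740 × 0.2585 × 16.804 = 20.59 km/s.
v = √(v_r² + v_t²) = √((-16.62)² + 20.59²) = √700.173 = 26.461 km/s.

26.46 km/s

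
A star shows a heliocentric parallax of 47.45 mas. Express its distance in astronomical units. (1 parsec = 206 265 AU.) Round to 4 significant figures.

4.347 × 10^6 AU

p = 47.45 mas = 0.04745 arcsec.
d = 1/p = 1/0.04745 = 21.075 pc.
In AU: 21.075 × 206265 = 4.3470 × 10^6 AU.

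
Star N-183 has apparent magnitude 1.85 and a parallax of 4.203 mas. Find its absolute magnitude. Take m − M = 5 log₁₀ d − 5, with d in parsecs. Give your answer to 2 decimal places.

M = -5.03

d = 1/p = 1/0.004203″ = 237.93 pc.
m − M = 5 log₁₀(237.93) − 5 = 11.8822 − 5 = 6.8822.
M = m − (m − M) = 1.85 − 6.8822 = -5.03.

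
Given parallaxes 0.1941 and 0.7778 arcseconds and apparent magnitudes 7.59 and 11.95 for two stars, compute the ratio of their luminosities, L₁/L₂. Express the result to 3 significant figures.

d₁ = 1/p₁ = 1/0.1941″ = 5.152 pc; d₂ = 1/p₂ = 1/0.7778″ = 1.2857 pc.
M₁ = m₁ − 5 log₁₀ d₁ + 5 = 7.59 − 3.5599 + 5 = 9.0301.
M₂ = 11.95 − 0.5457 + 5 = 16.4043.
L₁/L₂ = 10^(0.4(M₂ − M₁)) = 10^(0.4 × 7.3742) = 10^2.94968 = 890.59.

L₁/L₂ = 891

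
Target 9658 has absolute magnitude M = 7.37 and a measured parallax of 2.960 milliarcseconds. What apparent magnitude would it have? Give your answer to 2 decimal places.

d = 1/p = 1/0.002960″ = 337.84 pc.
m − M = 5 log₁₀ d − 5 = 5 log₁₀(337.84) − 5 = 12.6436 − 5 = 7.6436.
m = M + (m − M) = 7.37 + 7.6436 = 15.01.

m = 15.01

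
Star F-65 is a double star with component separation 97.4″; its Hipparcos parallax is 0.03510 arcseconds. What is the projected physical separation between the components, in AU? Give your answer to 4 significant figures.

d = 1/p = 1/0.03510″ = 28.49 pc.
At distance d (pc), an angle of θ arcsec spans θ·d AU: s = 97.4 × 28.49 = 2774.9 AU.

2775 AU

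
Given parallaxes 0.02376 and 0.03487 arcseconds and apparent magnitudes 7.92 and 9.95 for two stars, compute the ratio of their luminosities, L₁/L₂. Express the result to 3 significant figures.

d₁ = 1/p₁ = 1/0.02376″ = 42.088 pc; d₂ = 1/p₂ = 1/0.03487″ = 28.678 pc.
M₁ = m₁ − 5 log₁₀ d₁ + 5 = 7.92 − 8.1208 + 5 = 4.7992.
M₂ = 9.95 − 7.2877 + 5 = 7.6623.
L₁/L₂ = 10^(0.4(M₂ − M₁)) = 10^(0.4 × 2.8631) = 10^1.14524 = 13.971.

L₁/L₂ = 14.0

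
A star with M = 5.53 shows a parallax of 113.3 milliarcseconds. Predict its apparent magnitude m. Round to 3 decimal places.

m = 5.259

d = 1/p = 1/0.1133″ = 8.8261 pc.
m − M = 5 log₁₀ d − 5 = 5 log₁₀(8.8261) − 5 = 4.7288 − 5 = -0.2712.
m = M + (m − M) = 5.53 + (-0.2712) = 5.259.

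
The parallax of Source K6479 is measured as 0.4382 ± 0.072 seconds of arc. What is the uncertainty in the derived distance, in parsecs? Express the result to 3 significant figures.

0.375 pc

d = 1/p, so σ_d = σ_p / p².
σ_d = 0.0720 / (0.4382)² = 0.0720 / 0.19202 = 0.37496 pc.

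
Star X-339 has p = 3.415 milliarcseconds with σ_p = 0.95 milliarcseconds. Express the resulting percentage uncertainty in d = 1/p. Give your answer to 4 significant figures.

For d = 1/p, |σ_d/d| = |σ_p/p|.
σ_p/p = 0.95 / 3.415 = 0.27818 = 27.818%.

27.82%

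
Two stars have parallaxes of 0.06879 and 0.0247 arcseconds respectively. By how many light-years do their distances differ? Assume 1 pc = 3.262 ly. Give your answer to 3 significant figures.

d_A = 1/0.06879″ = 14.537 pc; d_B = 1/0.02470″ = 40.486 pc.
|d_B − d_A| = |40.486 − 14.537| = 25.949 pc = 25.949 × 3.262 ly = 84.646 ly.

84.6 ly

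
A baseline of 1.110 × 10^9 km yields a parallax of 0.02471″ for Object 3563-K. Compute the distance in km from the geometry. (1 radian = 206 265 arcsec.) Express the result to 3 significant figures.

θ = 0.02471″ = 0.02471/206265 = 1.1980 × 10^-7 rad.
d = B/θ = (1.110 × 10^9) / (1.1980 × 10^-7) = 9.2654 × 10^15 km.

9.27 × 10^15 km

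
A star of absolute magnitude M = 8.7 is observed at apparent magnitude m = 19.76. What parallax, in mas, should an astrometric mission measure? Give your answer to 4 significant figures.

0.6138 mas

m − M = 19.76 − 8.7 = 11.06.
d = 10^((m−M)/5 + 1) = 10^3.212 = 1629.3 pc.
p = 1/d = 1/1629.3 = 0.00061376 arcsec = 0.61376 mas.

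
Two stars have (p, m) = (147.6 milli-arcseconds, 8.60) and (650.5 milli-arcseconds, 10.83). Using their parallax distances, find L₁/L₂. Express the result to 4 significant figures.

d₁ = 1/p₁ = 1/0.1476″ = 6.7751 pc; d₂ = 1/p₂ = 1/0.6505″ = 1.5373 pc.
M₁ = m₁ − 5 log₁₀ d₁ + 5 = 8.60 − 4.1546 + 5 = 9.4454.
M₂ = 10.83 − 0.9338 + 5 = 14.8962.
L₁/L₂ = 10^(0.4(M₂ − M₁)) = 10^(0.4 × 5.4508) = 10^2.18032 = 151.47.

L₁/L₂ = 151.5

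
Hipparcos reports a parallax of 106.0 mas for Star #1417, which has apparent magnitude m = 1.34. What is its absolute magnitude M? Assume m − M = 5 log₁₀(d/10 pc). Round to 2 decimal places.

d = 1/p = 1/0.1060″ = 9.434 pc.
m − M = 5 log₁₀(9.434) − 5 = 4.8735 − 5 = -0.1265.
M = m − (m − M) = 1.34 − (-0.1265) = 1.47.

M = 1.47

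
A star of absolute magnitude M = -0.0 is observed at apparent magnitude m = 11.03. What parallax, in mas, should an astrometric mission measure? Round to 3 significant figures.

0.622 mas

m − M = 11.03 − (-0.0) = 11.03.
d = 10^((m−M)/5 + 1) = 10^3.206 = 1606.9 pc.
p = 1/d = 1/1606.9 = 0.00062232 arcsec = 0.62232 mas.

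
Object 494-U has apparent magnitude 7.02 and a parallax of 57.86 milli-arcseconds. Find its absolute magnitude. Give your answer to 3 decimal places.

d = 1/p = 1/0.05786″ = 17.283 pc.
m − M = 5 log₁₀(17.283) − 5 = 6.1881 − 5 = 1.1881.
M = m − (m − M) = 7.02 − 1.1881 = 5.832.

M = 5.832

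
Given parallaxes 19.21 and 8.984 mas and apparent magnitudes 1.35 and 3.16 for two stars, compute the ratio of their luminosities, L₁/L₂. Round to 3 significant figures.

d₁ = 1/p₁ = 1/0.01921″ = 52.056 pc; d₂ = 1/p₂ = 1/0.008984″ = 111.31 pc.
M₁ = m₁ − 5 log₁₀ d₁ + 5 = 1.35 − 8.5824 + 5 = -2.2324.
M₂ = 3.16 − 10.2327 + 5 = -2.0727.
L₁/L₂ = 10^(0.4(M₂ − M₁)) = 10^(0.4 × 0.1597) = 10^0.06388 = 1.1585.

L₁/L₂ = 1.16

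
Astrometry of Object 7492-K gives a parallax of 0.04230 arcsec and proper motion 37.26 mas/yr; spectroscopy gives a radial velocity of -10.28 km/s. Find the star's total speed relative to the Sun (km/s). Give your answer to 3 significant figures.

d = 1/p = 1/0.04230″ = 23.641 pc.
μ = 37.26 mas/yr = 0.03726 ″/yr.
v_t = 4.740 μ d = 4.740 × 0.03726 × 23.641 = 4.1753 km/s.
v = √(v_r² + v_t²) = √((-10.28)² + 4.1753²) = √123.112 = 11.096 km/s.

11.1 km/s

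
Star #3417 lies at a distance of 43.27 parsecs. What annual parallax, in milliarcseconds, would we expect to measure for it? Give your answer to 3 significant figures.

p = 1/d = 1/43.27 = 0.023111 arcsec.
= 0.023111 × 1000 = 23.111 mas.

23.1 mas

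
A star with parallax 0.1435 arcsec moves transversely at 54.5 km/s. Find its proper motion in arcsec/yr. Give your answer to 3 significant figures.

d = 1/p = 1/0.1435″ = 6.9686 pc.
μ = v_t / (4.74 d) = 54.5 / (4.74 × 6.9686) = 54.5 / 33.031 = 1.65 ″/yr.

1.65 arcsec/yr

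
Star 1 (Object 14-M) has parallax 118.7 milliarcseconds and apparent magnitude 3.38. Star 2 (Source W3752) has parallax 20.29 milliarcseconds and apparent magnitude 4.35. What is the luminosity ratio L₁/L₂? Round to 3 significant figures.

d₁ = 1/p₁ = 1/0.1187″ = 8.4246 pc; d₂ = 1/p₂ = 1/0.02029″ = 49.285 pc.
M₁ = m₁ − 5 log₁₀ d₁ + 5 = 3.38 − 4.6277 + 5 = 3.7523.
M₂ = 4.35 − 8.4636 + 5 = 0.8864.
L₁/L₂ = 10^(0.4(M₂ − M₁)) = 10^(0.4 × (-2.8659)) = 10^(-1.14636) = 0.07139.

L₁/L₂ = 0.0714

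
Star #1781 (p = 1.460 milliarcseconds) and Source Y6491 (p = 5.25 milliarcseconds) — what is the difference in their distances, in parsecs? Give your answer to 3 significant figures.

494 pc

d_A = 1/0.001460″ = 684.93 pc; d_B = 1/0.005250″ = 190.48 pc.
|d_B − d_A| = |190.48 − 684.93| = 494.45 pc.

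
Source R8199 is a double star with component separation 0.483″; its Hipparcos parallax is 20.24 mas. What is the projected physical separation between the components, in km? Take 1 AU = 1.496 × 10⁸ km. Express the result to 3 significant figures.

d = 1/p = 1/0.02024″ = 49.407 pc.
At distance d (pc), an angle of θ arcsec spans θ·d AU: s = 0.483 × 49.407 = 23.864 AU.
= 23.864 × 1.496 × 10⁸ km = 3.5701 × 10^9 km.

3.57 × 10^9 km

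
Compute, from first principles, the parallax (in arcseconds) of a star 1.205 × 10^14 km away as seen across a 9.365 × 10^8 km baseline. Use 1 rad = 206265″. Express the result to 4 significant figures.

θ ≈ B/d = (9.365 × 10^8) / (1.205 × 10^14) = 7.7718 × 10^-6 rad.
In arcseconds: 7.7718 × 10^-6 × 206265 = 1.6031″.

1.603 arcsec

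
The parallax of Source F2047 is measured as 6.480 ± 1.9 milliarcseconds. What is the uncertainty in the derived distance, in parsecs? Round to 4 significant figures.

45.25 pc

d = 1/p, so σ_d = σ_p / p².
σ_d = 0.00190 / (0.006480)² = 0.00190 / 0.00004199 = 45.249 pc.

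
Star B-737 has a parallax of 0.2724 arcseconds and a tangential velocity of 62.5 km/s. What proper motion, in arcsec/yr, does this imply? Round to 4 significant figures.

d = 1/p = 1/0.2724″ = 3.6711 pc.
μ = v_t / (4.74 d) = 62.5 / (4.74 × 3.6711) = 62.5 / 17.401 = 3.5917 ″/yr.

3.592 arcsec/yr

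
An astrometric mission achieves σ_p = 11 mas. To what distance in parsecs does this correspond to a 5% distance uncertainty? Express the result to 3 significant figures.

4.55 pc

σ_d/d = σ_p/p, so the condition is σ_p/p ≤ 0.05, i.e. p ≥ σ_p/0.05.
p_min = 11/0.05 = 220 mas = 0.22 arcsec.
d_max = 1/p_min = 1/0.22 = 4.5455 pc.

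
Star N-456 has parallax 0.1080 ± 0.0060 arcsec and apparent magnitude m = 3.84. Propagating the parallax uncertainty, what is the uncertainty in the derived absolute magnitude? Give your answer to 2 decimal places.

M = m − 5 log₁₀ d + 5 = m + 5 log₁₀ p + 5, so ∂M/∂p = 5/(p ln 10).
σ_M = (5/ln 10) · (σ_p/p) = 2.1715 × 0.0060/0.1080 = 2.1715 × 0.055556 = 0.12064.

σ_M = 0.12 mag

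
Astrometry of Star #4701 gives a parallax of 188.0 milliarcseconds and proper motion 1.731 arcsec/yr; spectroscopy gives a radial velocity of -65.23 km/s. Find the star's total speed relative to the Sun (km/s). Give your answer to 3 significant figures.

d = 1/p = 1/0.1880″ = 5.3191 pc.
v_t = 4.740 μ d = 4.740 × 1.731 × 5.3191 = 43.643 km/s.
v = √(v_r² + v_t²) = √((-65.23)² + 43.643²) = √6159.66 = 78.484 km/s.

78.5 km/s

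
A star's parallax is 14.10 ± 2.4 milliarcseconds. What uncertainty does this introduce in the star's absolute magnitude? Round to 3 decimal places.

σ_M = 0.370 mag

M = m − 5 log₁₀ d + 5 = m + 5 log₁₀ p + 5, so ∂M/∂p = 5/(p ln 10).
σ_M = (5/ln 10) · (σ_p/p) = 2.1715 × 2.4/14.10 = 2.1715 × 0.17021 = 0.36961.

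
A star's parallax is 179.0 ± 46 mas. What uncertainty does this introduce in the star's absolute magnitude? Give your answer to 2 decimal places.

M = m − 5 log₁₀ d + 5 = m + 5 log₁₀ p + 5, so ∂M/∂p = 5/(p ln 10).
σ_M = (5/ln 10) · (σ_p/p) = 2.1715 × 46/179.0 = 2.1715 × 0.25698 = 0.55803.

σ_M = 0.56 mag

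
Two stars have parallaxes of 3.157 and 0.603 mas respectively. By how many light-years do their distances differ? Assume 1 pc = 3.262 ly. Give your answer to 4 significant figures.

4376 ly

d_A = 1/0.003157″ = 316.76 pc; d_B = 1/0.0006030″ = 1658.4 pc.
|d_B − d_A| = |1658.4 − 316.76| = 1341.6 pc = 1341.6 × 3.262 ly = 4376.3 ly.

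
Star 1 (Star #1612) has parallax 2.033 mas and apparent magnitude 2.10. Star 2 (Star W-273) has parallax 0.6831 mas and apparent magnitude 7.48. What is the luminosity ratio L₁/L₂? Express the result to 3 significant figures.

d₁ = 1/p₁ = 1/0.002033″ = 491.88 pc; d₂ = 1/p₂ = 1/0.0006831″ = 1463.9 pc.
M₁ = m₁ − 5 log₁₀ d₁ + 5 = 2.10 − 13.4593 + 5 = -6.3593.
M₂ = 7.48 − 15.8276 + 5 = -3.3476.
L₁/L₂ = 10^(0.4(M₂ − M₁)) = 10^(0.4 × 3.0117) = 10^1.20468 = 16.021.

L₁/L₂ = 16.0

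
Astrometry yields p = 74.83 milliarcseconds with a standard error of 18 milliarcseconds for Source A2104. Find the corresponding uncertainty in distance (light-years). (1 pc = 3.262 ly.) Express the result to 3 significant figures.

10.5 ly

d = 1/p, so σ_d = σ_p / p².
σ_d = 0.0180 / (0.07483)² = 0.0180 / 0.0055995 = 3.2146 pc = 3.2146 × 3.262 ly = 10.486 ly.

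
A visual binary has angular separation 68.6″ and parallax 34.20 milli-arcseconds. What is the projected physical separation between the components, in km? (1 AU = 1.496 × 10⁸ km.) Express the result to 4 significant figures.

d = 1/p = 1/0.03420″ = 29.24 pc.
At distance d (pc), an angle of θ arcsec spans θ·d AU: s = 68.6 × 29.24 = 2005.9 AU.
= 2005.9 × 1.496 × 10⁸ km = 3.0008 × 10^11 km.

3.001 × 10^11 km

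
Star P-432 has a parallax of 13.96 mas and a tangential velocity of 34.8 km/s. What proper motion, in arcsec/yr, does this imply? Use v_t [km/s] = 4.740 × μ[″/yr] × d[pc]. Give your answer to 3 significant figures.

d = 1/p = 1/0.01396″ = 71.633 pc.
μ = v_t / (4.74 d) = 34.8 / (4.74 × 71.633) = 34.8 / 339.54 = 0.10249 ″/yr.

0.102 arcsec/yr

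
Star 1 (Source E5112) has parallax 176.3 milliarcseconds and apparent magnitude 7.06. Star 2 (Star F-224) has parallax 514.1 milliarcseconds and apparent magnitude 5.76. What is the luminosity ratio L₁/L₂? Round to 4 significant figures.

d₁ = 1/p₁ = 1/0.1763″ = 5.6721 pc; d₂ = 1/p₂ = 1/0.5141″ = 1.9451 pc.
M₁ = m₁ − 5 log₁₀ d₁ + 5 = 7.06 − 3.7687 + 5 = 8.2913.
M₂ = 5.76 − 1.4447 + 5 = 9.3153.
L₁/L₂ = 10^(0.4(M₂ − M₁)) = 10^(0.4 × 1.0240) = 10^0.40960 = 2.568.

L₁/L₂ = 2.568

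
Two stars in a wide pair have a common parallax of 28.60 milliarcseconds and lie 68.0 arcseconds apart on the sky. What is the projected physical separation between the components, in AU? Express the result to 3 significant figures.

2380 AU

d = 1/p = 1/0.02860″ = 34.965 pc.
At distance d (pc), an angle of θ arcsec spans θ·d AU: s = 68.0 × 34.965 = 2377.6 AU.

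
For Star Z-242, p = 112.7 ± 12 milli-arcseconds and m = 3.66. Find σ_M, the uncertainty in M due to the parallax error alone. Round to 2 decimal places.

M = m − 5 log₁₀ d + 5 = m + 5 log₁₀ p + 5, so ∂M/∂p = 5/(p ln 10).
σ_M = (5/ln 10) · (σ_p/p) = 2.1715 × 12/112.7 = 2.1715 × 0.10648 = 0.23122.

σ_M = 0.23 mag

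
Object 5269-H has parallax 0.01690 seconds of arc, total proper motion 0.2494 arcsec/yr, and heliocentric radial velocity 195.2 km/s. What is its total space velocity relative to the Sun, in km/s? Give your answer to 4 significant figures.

207.4 km/s

d = 1/p = 1/0.01690″ = 59.172 pc.
v_t = 4.740 μ d = 4.740 × 0.2494 × 59.172 = 69.951 km/s.
v = √(v_r² + v_t²) = √(195.2² + 69.951²) = √42996.2 = 207.36 km/s.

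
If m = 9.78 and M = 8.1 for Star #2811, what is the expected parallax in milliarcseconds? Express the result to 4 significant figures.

46.13 mas

m − M = 9.78 − 8.1 = 1.68.
d = 10^((m−M)/5 + 1) = 10^1.336 = 21.677 pc.
p = 1/d = 1/21.677 = 0.046132 arcsec = 46.132 mas.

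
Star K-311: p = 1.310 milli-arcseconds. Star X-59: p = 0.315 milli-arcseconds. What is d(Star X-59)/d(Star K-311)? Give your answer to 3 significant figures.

Since d = 1/p, d_B/d_A = p_A/p_B.
= 1.310 / 0.315 = 4.1587.

4.16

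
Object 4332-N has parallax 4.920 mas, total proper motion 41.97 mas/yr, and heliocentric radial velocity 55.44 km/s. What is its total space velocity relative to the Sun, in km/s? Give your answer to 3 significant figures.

d = 1/p = 1/0.004920″ = 203.25 pc.
μ = 41.97 mas/yr = 0.04197 ″/yr.
v_t = 4.740 μ d = 4.740 × 0.04197 × 203.25 = 40.434 km/s.
v = √(v_r² + v_t²) = √(55.44² + 40.434²) = √4708.5 = 68.619 km/s.

68.6 km/s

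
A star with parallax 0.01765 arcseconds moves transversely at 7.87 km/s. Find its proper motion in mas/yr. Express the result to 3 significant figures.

29.3 mas/yr

d = 1/p = 1/0.01765″ = 56.657 pc.
μ = v_t / (4.74 d) = 7.87 / (4.74 × 56.657) = 7.87 / 268.55 = 0.029306 ″/yr = 29.306 mas/yr.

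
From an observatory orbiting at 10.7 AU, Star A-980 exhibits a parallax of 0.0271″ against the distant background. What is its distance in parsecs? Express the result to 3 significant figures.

With baseline B (in AU) and parallax p (in arcsec), d = B/p parsecs.
d = 10.7 / 0.0271 = 394.83 pc.

395 pc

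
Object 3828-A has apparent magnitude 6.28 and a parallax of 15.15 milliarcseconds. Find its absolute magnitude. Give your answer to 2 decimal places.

M = 2.18

d = 1/p = 1/0.01515″ = 66.007 pc.
m − M = 5 log₁₀(66.007) − 5 = 9.0979 − 5 = 4.0979.
M = m − (m − M) = 6.28 − 4.0979 = 2.18.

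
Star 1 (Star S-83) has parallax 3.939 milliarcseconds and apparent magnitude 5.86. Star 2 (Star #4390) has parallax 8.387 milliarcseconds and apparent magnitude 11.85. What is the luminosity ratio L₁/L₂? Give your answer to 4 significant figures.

L₁/L₂ = 1128

d₁ = 1/p₁ = 1/0.003939″ = 253.87 pc; d₂ = 1/p₂ = 1/0.008387″ = 119.23 pc.
M₁ = m₁ − 5 log₁₀ d₁ + 5 = 5.86 − 12.0231 + 5 = -1.1631.
M₂ = 11.85 − 10.3819 + 5 = 6.4681.
L₁/L₂ = 10^(0.4(M₂ − M₁)) = 10^(0.4 × 7.6312) = 10^3.05248 = 1128.4.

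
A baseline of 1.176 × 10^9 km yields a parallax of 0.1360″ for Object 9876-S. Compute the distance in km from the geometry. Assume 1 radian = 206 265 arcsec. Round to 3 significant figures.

θ = 0.1360″ = 0.1360/206265 = 6.5935 × 10^-7 rad.
d = B/θ = (1.176 × 10^9) / (6.5935 × 10^-7) = 1.7836 × 10^15 km.

1.78 × 10^15 km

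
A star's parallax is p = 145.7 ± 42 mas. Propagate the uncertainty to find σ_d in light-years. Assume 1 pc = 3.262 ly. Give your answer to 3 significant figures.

6.45 ly

d = 1/p, so σ_d = σ_p / p².
σ_d = 0.0420 / (0.1457)² = 0.0420 / 0.021228 = 1.9785 pc = 1.9785 × 3.262 ly = 6.4539 ly.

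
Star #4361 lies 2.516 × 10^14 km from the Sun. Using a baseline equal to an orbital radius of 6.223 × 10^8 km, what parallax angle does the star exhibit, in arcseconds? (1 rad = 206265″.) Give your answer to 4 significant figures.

θ ≈ B/d = (6.223 × 10^8) / (2.516 × 10^14) = 2.4734 × 10^-6 rad.
In arcseconds: 2.4734 × 10^-6 × 206265 = 0.51018″.

0.5102 arcsec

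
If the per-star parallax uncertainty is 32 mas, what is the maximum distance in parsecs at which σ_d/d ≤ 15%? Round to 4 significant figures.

σ_d/d = σ_p/p, so the condition is σ_p/p ≤ 0.15, i.e. p ≥ σ_p/0.15.
p_min = 32/0.15 = 213.33 mas = 0.21333 arcsec.
d_max = 1/p_min = 1/0.21333 = 4.6876 pc.

4.688 pc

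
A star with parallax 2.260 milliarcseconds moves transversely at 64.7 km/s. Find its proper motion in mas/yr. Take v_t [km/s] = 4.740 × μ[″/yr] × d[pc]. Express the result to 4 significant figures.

d = 1/p = 1/0.002260″ = 442.48 pc.
μ = v_t / (4.74 d) = 64.7 / (4.74 × 442.48) = 64.7 / 2097.4 = 0.030848 ″/yr = 30.848 mas/yr.

30.85 mas/yr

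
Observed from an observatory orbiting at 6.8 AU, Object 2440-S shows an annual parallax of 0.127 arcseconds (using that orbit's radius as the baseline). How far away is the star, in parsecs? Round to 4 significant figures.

53.54 pc

With baseline B (in AU) and parallax p (in arcsec), d = B/p parsecs.
d = 6.8 / 0.127 = 53.543 pc.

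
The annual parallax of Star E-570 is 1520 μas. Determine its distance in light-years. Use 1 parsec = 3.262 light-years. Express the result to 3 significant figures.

2150 light years

p = 1520 μas = 0.001520 arcsec.
d = 1/p = 1/0.001520 = 657.89 pc.
In light-years: 657.89 × 3.262 = 2146 ly.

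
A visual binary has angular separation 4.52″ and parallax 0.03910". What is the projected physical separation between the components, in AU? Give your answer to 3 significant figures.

116 AU

d = 1/p = 1/0.03910″ = 25.575 pc.
At distance d (pc), an angle of θ arcsec spans θ·d AU: s = 4.52 × 25.575 = 115.6 AU.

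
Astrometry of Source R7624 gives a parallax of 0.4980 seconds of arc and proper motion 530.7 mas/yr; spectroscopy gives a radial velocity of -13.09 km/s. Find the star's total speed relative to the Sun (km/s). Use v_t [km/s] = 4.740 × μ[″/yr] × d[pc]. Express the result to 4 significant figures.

d = 1/p = 1/0.4980″ = 2.008 pc.
μ = 530.7 mas/yr = 0.5307 ″/yr.
v_t = 4.740 μ d = 4.740 × 0.5307 × 2.008 = 5.0512 km/s.
v = √(v_r² + v_t²) = √((-13.09)² + 5.0512²) = √196.863 = 14.031 km/s.

14.03 km/s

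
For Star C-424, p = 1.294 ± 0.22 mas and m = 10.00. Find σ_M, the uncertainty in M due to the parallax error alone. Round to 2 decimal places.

σ_M = 0.37 mag

M = m − 5 log₁₀ d + 5 = m + 5 log₁₀ p + 5, so ∂M/∂p = 5/(p ln 10).
σ_M = (5/ln 10) · (σ_p/p) = 2.1715 × 0.22/1.294 = 2.1715 × 0.17002 = 0.3692.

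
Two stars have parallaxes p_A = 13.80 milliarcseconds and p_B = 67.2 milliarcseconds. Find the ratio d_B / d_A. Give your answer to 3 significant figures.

0.205

Since d = 1/p, d_B/d_A = p_A/p_B.
= 13.80 / 67.2 = 0.20536.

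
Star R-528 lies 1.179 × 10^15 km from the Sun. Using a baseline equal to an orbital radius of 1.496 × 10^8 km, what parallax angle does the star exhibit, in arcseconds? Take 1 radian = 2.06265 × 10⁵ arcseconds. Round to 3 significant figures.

θ ≈ B/d = (1.496 × 10^8) / (1.179 × 10^15) = 1.2689 × 10^-7 rad.
In arcseconds: 1.2689 × 10^-7 × 206265 = 0.026173″.

0.0262 arcsec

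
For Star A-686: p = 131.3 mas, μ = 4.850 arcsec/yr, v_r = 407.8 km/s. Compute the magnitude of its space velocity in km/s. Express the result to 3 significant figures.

444 km/s

d = 1/p = 1/0.1313″ = 7.6161 pc.
v_t = 4.740 μ d = 4.740 × 4.850 × 7.6161 = 175.09 km/s.
v = √(v_r² + v_t²) = √(407.8² + 175.09²) = √196957 = 443.8 km/s.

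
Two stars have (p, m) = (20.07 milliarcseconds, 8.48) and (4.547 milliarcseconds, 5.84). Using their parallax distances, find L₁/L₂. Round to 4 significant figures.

d₁ = 1/p₁ = 1/0.02007″ = 49.826 pc; d₂ = 1/p₂ = 1/0.004547″ = 219.93 pc.
M₁ = m₁ − 5 log₁₀ d₁ + 5 = 8.48 − 8.4873 + 5 = 4.9927.
M₂ = 5.84 − 11.7114 + 5 = -0.8714.
L₁/L₂ = 10^(0.4(M₂ − M₁)) = 10^(0.4 × (-5.8641)) = 10^(-2.34564) = 0.0045119.

L₁/L₂ = 0.004512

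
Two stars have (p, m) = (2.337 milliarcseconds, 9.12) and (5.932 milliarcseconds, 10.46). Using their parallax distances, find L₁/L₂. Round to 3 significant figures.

d₁ = 1/p₁ = 1/0.002337″ = 427.9 pc; d₂ = 1/p₂ = 1/0.005932″ = 168.58 pc.
M₁ = m₁ − 5 log₁₀ d₁ + 5 = 9.12 − 13.1567 + 5 = 0.9633.
M₂ = 10.46 − 11.1340 + 5 = 4.3260.
L₁/L₂ = 10^(0.4(M₂ − M₁)) = 10^(0.4 × 3.3627) = 10^1.34508 = 22.135.

L₁/L₂ = 22.1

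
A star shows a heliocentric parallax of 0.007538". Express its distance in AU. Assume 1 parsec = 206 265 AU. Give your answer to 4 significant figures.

d = 1/p = 1/0.007538 = 132.66 pc.
In AU: 132.66 × 206265 = 2.7363 × 10^7 AU.

2.736 × 10^7 AU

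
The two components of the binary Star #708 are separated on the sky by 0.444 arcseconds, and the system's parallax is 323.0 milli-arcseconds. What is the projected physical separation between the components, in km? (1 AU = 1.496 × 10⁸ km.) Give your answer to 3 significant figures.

d = 1/p = 1/0.3230″ = 3.096 pc.
At distance d (pc), an angle of θ arcsec spans θ·d AU: s = 0.444 × 3.096 = 1.3746 AU.
= 1.3746 × 1.496 × 10⁸ km = 2.0564 × 10^8 km.

2.06 × 10^8 km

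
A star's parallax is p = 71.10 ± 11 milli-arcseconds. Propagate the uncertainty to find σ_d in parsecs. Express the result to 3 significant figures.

d = 1/p, so σ_d = σ_p / p².
σ_d = 0.0110 / (0.07110)² = 0.0110 / 0.0050552 = 2.176 pc.

2.18 pc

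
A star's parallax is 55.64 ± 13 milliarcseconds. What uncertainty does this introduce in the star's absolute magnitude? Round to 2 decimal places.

σ_M = 0.51 mag

M = m − 5 log₁₀ d + 5 = m + 5 log₁₀ p + 5, so ∂M/∂p = 5/(p ln 10).
σ_M = (5/ln 10) · (σ_p/p) = 2.1715 × 13/55.64 = 2.1715 × 0.23364 = 0.50735.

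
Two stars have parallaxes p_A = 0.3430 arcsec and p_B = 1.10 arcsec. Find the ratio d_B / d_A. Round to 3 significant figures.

0.312

Since d = 1/p, d_B/d_A = p_A/p_B.
= 0.3430 / 1.10 = 0.31182.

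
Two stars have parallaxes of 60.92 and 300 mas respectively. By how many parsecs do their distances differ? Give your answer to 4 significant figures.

13.08 pc

d_A = 1/0.06092″ = 16.415 pc; d_B = 1/0.3000″ = 3.3333 pc.
|d_B − d_A| = |3.3333 − 16.415| = 13.082 pc.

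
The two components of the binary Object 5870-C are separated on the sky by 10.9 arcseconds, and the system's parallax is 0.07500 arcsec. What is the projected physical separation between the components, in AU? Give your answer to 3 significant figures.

145 AU

d = 1/p = 1/0.07500″ = 13.333 pc.
At distance d (pc), an angle of θ arcsec spans θ·d AU: s = 10.9 × 13.333 = 145.33 AU.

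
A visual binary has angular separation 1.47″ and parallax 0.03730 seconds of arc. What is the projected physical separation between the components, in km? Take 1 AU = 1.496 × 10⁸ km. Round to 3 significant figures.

d = 1/p = 1/0.03730″ = 26.81 pc.
At distance d (pc), an angle of θ arcsec spans θ·d AU: s = 1.47 × 26.81 = 39.411 AU.
= 39.411 × 1.496 × 10⁸ km = 5.8959 × 10^9 km.

5.90 × 10^9 km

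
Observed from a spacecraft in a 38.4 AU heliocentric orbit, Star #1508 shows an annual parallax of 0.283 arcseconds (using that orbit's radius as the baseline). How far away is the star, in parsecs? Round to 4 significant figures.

135.7 pc

With baseline B (in AU) and parallax p (in arcsec), d = B/p parsecs.
d = 38.4 / 0.283 = 135.69 pc.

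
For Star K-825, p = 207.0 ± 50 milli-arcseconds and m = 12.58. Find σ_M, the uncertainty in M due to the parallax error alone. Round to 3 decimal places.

σ_M = 0.525 mag

M = m − 5 log₁₀ d + 5 = m + 5 log₁₀ p + 5, so ∂M/∂p = 5/(p ln 10).
σ_M = (5/ln 10) · (σ_p/p) = 2.1715 × 50/207.0 = 2.1715 × 0.24155 = 0.52453.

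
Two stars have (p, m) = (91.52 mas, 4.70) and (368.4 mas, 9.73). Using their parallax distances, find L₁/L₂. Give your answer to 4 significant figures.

L₁/L₂ = 1666

d₁ = 1/p₁ = 1/0.09152″ = 10.927 pc; d₂ = 1/p₂ = 1/0.3684″ = 2.7144 pc.
M₁ = m₁ − 5 log₁₀ d₁ + 5 = 4.70 − 5.1925 + 5 = 4.5075.
M₂ = 9.73 − 2.1684 + 5 = 12.5616.
L₁/L₂ = 10^(0.4(M₂ − M₁)) = 10^(0.4 × 8.0541) = 10^3.22164 = 1665.9.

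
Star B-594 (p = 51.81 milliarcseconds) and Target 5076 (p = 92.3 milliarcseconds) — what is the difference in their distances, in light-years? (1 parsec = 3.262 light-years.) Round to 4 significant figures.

27.62 ly

d_A = 1/0.05181″ = 19.301 pc; d_B = 1/0.09230″ = 10.834 pc.
|d_B − d_A| = |10.834 − 19.301| = 8.467 pc = 8.467 × 3.262 ly = 27.619 ly.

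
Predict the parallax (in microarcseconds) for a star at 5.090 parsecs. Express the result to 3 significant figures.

196000 μas

p = 1/d = 1/5.09 = 0.19646 arcsec.
= 0.19646 × 10⁶ = 1.9646 × 10^5 μas.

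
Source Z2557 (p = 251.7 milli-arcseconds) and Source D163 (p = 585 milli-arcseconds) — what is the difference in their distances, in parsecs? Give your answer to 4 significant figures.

2.264 pc

d_A = 1/0.2517″ = 3.973 pc; d_B = 1/0.5850″ = 1.7094 pc.
|d_B − d_A| = |1.7094 − 3.973| = 2.2636 pc.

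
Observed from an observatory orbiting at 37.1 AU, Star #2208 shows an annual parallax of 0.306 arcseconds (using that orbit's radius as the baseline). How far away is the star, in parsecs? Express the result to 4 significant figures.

With baseline B (in AU) and parallax p (in arcsec), d = B/p parsecs.
d = 37.1 / 0.306 = 121.24 pc.

121.2 pc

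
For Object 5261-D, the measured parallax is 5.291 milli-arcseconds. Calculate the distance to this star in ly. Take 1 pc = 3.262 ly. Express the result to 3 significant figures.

p = 5.291 milli-arcseconds = 0.005291 arcsec.
d = 1/p = 1/0.005291 = 189 pc.
In light-years: 189 × 3.262 = 616.52 ly.

617 ly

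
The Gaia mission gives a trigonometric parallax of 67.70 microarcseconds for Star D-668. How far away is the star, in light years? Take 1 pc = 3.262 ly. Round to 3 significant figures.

p = 67.70 microarcseconds = 0.00006770 arcsec.
d = 1/p = 1/0.00006770 = 14771 pc.
In light-years: 14771 × 3.262 = 48183 ly.

48200 light years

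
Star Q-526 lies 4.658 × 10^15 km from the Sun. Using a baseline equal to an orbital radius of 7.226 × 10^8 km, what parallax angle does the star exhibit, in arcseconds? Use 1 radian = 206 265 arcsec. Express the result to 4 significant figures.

0.03200 arcsec

θ ≈ B/d = (7.226 × 10^8) / (4.658 × 10^15) = 1.5513 × 10^-7 rad.
In arcseconds: 1.5513 × 10^-7 × 206265 = 0.031998″.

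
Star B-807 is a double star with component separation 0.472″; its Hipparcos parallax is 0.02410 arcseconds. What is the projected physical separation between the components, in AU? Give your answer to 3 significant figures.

19.6 AU

d = 1/p = 1/0.02410″ = 41.494 pc.
At distance d (pc), an angle of θ arcsec spans θ·d AU: s = 0.472 × 41.494 = 19.585 AU.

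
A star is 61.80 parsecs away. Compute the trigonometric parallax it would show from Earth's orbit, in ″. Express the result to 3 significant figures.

0.0162 ″

p = 1/d = 1/61.8 = 0.016181 arcsec.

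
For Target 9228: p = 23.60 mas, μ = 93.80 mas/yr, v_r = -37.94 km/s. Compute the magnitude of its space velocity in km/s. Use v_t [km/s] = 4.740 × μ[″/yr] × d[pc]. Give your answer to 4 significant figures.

42.36 km/s

d = 1/p = 1/0.02360″ = 42.373 pc.
μ = 93.80 mas/yr = 0.09380 ″/yr.
v_t = 4.740 μ d = 4.740 × 0.09380 × 42.373 = 18.84 km/s.
v = √(v_r² + v_t²) = √((-37.94)² + 18.84²) = √1794.39 = 42.36 km/s.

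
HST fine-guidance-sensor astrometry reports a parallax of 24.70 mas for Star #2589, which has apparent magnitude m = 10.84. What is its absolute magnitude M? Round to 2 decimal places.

M = 7.80

d = 1/p = 1/0.02470″ = 40.486 pc.
m − M = 5 log₁₀(40.486) − 5 = 8.0365 − 5 = 3.0365.
M = m − (m − M) = 10.84 − 3.0365 = 7.80.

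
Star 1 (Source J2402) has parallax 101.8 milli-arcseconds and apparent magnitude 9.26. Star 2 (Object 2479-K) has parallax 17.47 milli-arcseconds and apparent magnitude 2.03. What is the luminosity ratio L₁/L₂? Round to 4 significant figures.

L₁/L₂ = 3.777 × 10^-5

d₁ = 1/p₁ = 1/0.1018″ = 9.8232 pc; d₂ = 1/p₂ = 1/0.01747″ = 57.241 pc.
M₁ = m₁ − 5 log₁₀ d₁ + 5 = 9.26 − 4.9613 + 5 = 9.2987.
M₂ = 2.03 − 8.7885 + 5 = -1.7585.
L₁/L₂ = 10^(0.4(M₂ − M₁)) = 10^(0.4 × (-11.0572)) = 10^(-4.42288) = 0.000037768.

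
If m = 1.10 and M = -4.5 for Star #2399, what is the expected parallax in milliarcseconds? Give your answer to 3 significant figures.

7.59 mas

m − M = 1.10 − (-4.5) = 5.60.
d = 10^((m−M)/5 + 1) = 10^2.120 = 131.83 pc.
p = 1/d = 1/131.83 = 0.0075855 arcsec = 7.5855 mas.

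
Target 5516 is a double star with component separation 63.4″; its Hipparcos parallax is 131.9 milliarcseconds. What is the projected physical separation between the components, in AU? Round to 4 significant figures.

480.7 AU

d = 1/p = 1/0.1319″ = 7.5815 pc.
At distance d (pc), an angle of θ arcsec spans θ·d AU: s = 63.4 × 7.5815 = 480.67 AU.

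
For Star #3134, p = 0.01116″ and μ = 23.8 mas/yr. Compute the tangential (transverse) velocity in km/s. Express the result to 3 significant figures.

10.1 km/s

d = 1/p = 1/0.01116″ = 89.606 pc.
μ = 23.8 mas/yr = 0.0238 ″/yr.
v_t = 4.74 × μ × d = 4.74 × 0.0238 × 89.606 = 10.109 km/s.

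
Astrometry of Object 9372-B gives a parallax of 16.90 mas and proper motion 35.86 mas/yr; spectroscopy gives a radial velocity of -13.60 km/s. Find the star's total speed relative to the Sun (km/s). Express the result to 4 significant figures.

d = 1/p = 1/0.01690″ = 59.172 pc.
μ = 35.86 mas/yr = 0.03586 ″/yr.
v_t = 4.740 μ d = 4.740 × 0.03586 × 59.172 = 10.058 km/s.
v = √(v_r² + v_t²) = √((-13.60)² + 10.058²) = √286.123 = 16.915 km/s.

16.92 km/s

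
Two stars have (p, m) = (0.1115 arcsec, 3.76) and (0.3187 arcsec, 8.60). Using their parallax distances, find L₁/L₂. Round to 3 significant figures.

L₁/L₂ = 705

d₁ = 1/p₁ = 1/0.1115″ = 8.9686 pc; d₂ = 1/p₂ = 1/0.3187″ = 3.1377 pc.
M₁ = m₁ − 5 log₁₀ d₁ + 5 = 3.76 − 4.7636 + 5 = 3.9964.
M₂ = 8.60 − 2.4831 + 5 = 11.1169.
L₁/L₂ = 10^(0.4(M₂ − M₁)) = 10^(0.4 × 7.1205) = 10^2.84820 = 705.02.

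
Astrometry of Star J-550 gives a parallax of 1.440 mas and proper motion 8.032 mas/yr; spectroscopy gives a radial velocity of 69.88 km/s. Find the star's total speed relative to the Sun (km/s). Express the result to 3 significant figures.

74.7 km/s

d = 1/p = 1/0.001440″ = 694.44 pc.
μ = 8.032 mas/yr = 0.008032 ″/yr.
v_t = 4.740 μ d = 4.740 × 0.008032 × 694.44 = 26.438 km/s.
v = √(v_r² + v_t²) = √(69.88² + 26.438²) = √5582.18 = 74.714 km/s.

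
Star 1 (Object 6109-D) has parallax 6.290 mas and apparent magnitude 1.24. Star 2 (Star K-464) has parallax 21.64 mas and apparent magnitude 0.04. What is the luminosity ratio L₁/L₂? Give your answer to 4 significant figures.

d₁ = 1/p₁ = 1/0.006290″ = 158.98 pc; d₂ = 1/p₂ = 1/0.02164″ = 46.211 pc.
M₁ = m₁ − 5 log₁₀ d₁ + 5 = 1.24 − 11.0067 + 5 = -4.7667.
M₂ = 0.04 − 8.3237 + 5 = -3.2837.
L₁/L₂ = 10^(0.4(M₂ − M₁)) = 10^(0.4 × 1.4830) = 10^0.59320 = 3.9192.

L₁/L₂ = 3.919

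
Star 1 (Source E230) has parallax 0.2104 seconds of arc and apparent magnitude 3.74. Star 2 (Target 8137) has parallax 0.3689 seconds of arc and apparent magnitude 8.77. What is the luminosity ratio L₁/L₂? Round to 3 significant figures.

L₁/L₂ = 316

d₁ = 1/p₁ = 1/0.2104″ = 4.7529 pc; d₂ = 1/p₂ = 1/0.3689″ = 2.7108 pc.
M₁ = m₁ − 5 log₁₀ d₁ + 5 = 3.74 − 3.3848 + 5 = 5.3552.
M₂ = 8.77 − 2.1655 + 5 = 11.6045.
L₁/L₂ = 10^(0.4(M₂ − M₁)) = 10^(0.4 × 6.2493) = 10^2.49972 = 316.02.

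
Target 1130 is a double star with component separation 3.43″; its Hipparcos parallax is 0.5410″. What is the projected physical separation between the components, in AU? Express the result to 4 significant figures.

d = 1/p = 1/0.5410″ = 1.8484 pc.
At distance d (pc), an angle of θ arcsec spans θ·d AU: s = 3.43 × 1.8484 = 6.34 AU.

6.340 AU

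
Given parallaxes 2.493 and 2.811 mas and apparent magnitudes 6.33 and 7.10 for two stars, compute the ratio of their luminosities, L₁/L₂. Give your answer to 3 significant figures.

L₁/L₂ = 2.58

d₁ = 1/p₁ = 1/0.002493″ = 401.12 pc; d₂ = 1/p₂ = 1/0.002811″ = 355.75 pc.
M₁ = m₁ − 5 log₁₀ d₁ + 5 = 6.33 − 13.0164 + 5 = -1.6864.
M₂ = 7.10 − 12.7557 + 5 = -0.6557.
L₁/L₂ = 10^(0.4(M₂ − M₁)) = 10^(0.4 × 1.0307) = 10^0.41228 = 2.5839.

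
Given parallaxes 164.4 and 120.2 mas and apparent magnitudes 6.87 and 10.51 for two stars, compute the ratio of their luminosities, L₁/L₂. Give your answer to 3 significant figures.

d₁ = 1/p₁ = 1/0.1644″ = 6.0827 pc; d₂ = 1/p₂ = 1/0.1202″ = 8.3195 pc.
M₁ = m₁ − 5 log₁₀ d₁ + 5 = 6.87 − 3.9205 + 5 = 7.9495.
M₂ = 10.51 − 4.6005 + 5 = 10.9095.
L₁/L₂ = 10^(0.4(M₂ − M₁)) = 10^(0.4 × 2.9600) = 10^1.18400 = 15.276.

L₁/L₂ = 15.3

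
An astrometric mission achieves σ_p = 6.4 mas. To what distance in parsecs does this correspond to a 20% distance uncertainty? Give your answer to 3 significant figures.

31.3 pc

σ_d/d = σ_p/p, so the condition is σ_p/p ≤ 0.20, i.e. p ≥ σ_p/0.20.
p_min = 6.4/0.20 = 32 mas = 0.032 arcsec.
d_max = 1/p_min = 1/0.032 = 31.25 pc.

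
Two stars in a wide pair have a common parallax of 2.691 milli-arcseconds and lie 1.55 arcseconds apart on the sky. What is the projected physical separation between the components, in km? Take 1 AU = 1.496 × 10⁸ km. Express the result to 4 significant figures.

8.617 × 10^10 km

d = 1/p = 1/0.002691″ = 371.61 pc.
At distance d (pc), an angle of θ arcsec spans θ·d AU: s = 1.55 × 371.61 = 576 AU.
= 576 × 1.496 × 10⁸ km = 8.6170 × 10^10 km.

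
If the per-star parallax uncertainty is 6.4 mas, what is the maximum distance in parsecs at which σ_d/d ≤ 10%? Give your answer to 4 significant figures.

15.63 pc

σ_d/d = σ_p/p, so the condition is σ_p/p ≤ 0.10, i.e. p ≥ σ_p/0.10.
p_min = 6.4/0.10 = 64 mas = 0.064 arcsec.
d_max = 1/p_min = 1/0.064 = 15.625 pc.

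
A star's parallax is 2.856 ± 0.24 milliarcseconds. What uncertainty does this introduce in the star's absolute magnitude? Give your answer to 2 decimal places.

M = m − 5 log₁₀ d + 5 = m + 5 log₁₀ p + 5, so ∂M/∂p = 5/(p ln 10).
σ_M = (5/ln 10) · (σ_p/p) = 2.1715 × 0.24/2.856 = 2.1715 × 0.084034 = 0.18248.

σ_M = 0.18 mag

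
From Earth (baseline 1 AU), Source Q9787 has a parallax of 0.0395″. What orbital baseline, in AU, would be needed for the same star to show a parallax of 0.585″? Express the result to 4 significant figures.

Parallax scales linearly with baseline: p ∝ B, so B = p_target / p_Earth × 1 AU.
B = 0.585 / 0.0395 = 14.81 AU.

14.81 AU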